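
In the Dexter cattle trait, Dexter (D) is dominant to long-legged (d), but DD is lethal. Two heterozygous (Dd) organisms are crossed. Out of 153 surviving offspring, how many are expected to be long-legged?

Cross: Dd × Dd
Punnett square offspring (before lethality): 1 DD, 2 Dd, 1 dd
The DD genotype is lethal (embryos die); surviving offspring: 2 Dd, 1 dd
long-legged: 1 out of 3 → fraction 1/3
Expected count = 1/3 × 153 = 51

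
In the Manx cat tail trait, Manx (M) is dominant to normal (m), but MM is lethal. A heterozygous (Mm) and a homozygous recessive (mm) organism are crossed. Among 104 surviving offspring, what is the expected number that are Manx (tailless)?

Cross: Mm × mm
Punnett square offspring (before lethality): 2 Mm, 2 mm
No MM offspring are produced in this cross.
Manx (tailless): 2 out of 4 → fraction 1/2
Expected count = 1/2 × 104 = 52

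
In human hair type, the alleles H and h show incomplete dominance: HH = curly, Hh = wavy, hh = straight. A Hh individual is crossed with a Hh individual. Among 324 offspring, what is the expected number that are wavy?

Punnett square for Hh × Hh:
Offspring genotypes: 1 HH, 2 Hh, 1 hh
Phenotype counts: 1 curly, 2 wavy, 1 straight
wavy: 2 out of 4 → fraction 1/2
Expected count = 1/2 × 324 = 162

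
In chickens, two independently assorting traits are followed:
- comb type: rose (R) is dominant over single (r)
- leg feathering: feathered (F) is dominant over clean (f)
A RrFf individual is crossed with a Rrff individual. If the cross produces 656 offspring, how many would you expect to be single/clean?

Dihybrid cross RrFf × Rrff — consider each gene separately:
comb type: Rr × Rr → 1 RR, 2 Rr, 1 rr → 3 R_ : 1 rr (out of 4)
leg feathering: Ff × ff → 2 Ff, 2 ff → 2 F_ : 2 ff (out of 4)
Combine (counts out of 4 × 4 = 16): rose/feathered (R_F_) = 3×2 = 6; rose/clean (R_ff) = 3×2 = 6; single/feathered (rrF_) = 1×2 = 2; single/clean (rrff) = 1×2 = 2
Phenotype counts (out of 16): 6 rose/feathered, 6 rose/clean, 2 single/feathered, 2 single/clean
single/clean: 2 out of 16 → fraction 1/8
Expected count = 1/8 × 656 = 82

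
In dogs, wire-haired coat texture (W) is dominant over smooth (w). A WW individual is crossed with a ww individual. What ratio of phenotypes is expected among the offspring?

Punnett square for WW × ww:
Offspring genotypes: 4 Ww
wire-haired: 4, smooth: 0
Ratio: all wire-haired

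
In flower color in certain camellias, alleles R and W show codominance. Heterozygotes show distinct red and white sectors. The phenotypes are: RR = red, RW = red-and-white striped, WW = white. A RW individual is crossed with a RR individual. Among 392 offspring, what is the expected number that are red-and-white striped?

Punnett square for RW × RR:
Offspring genotypes: 2 RR, 2 RW
Phenotype counts: 2 red, 2 red-and-white striped
red-and-white striped: 2 out of 4 → fraction 1/2
Expected count = 1/2 × 392 = 196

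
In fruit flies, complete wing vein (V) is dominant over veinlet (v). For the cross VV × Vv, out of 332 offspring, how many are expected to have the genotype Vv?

Punnett square for VV × Vv:
Offspring genotypes: 2 VV, 2 Vv
Total offspring: 4
Count with target: 2
Probability: 2/4 = 1/2
Expected count = 1/2 × 332 = 166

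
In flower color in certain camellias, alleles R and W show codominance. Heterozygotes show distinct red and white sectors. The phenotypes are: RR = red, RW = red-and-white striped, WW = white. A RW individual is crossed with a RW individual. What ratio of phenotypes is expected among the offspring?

Punnett square for RW × RW:
Offspring genotypes: 1 RR, 2 RW, 1 WW
Phenotype counts: 1 red, 2 red-and-white striped, 1 white
Ratio: 1 red : 2 red-and-white striped : 1 white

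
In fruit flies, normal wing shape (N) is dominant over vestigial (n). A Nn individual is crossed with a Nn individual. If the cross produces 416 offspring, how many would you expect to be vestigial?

Punnett square for Nn × Nn:
Offspring genotypes: 1 NN, 2 Nn, 1 nn
normal: 3, vestigial: 1
vestigial: 1 out of 4 → fraction 1/4
Expected count = 1/4 × 416 = 104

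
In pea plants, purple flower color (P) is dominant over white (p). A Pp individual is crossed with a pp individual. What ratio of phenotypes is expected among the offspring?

Punnett square for Pp × pp:
Offspring genotypes: 2 Pp, 2 pp
purple: 2, white: 2
Ratio: 1:1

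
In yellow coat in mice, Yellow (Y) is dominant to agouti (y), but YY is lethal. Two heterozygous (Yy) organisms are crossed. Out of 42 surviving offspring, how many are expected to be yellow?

Cross: Yy × Yy
Punnett square offspring (before lethality): 1 YY, 2 Yy, 1 yy
The YY genotype is lethal (embryos die); surviving offspring: 2 Yy, 1 yy
yellow: 2 out of 3 → fraction 2/3
Expected count = 2/3 × 42 = 28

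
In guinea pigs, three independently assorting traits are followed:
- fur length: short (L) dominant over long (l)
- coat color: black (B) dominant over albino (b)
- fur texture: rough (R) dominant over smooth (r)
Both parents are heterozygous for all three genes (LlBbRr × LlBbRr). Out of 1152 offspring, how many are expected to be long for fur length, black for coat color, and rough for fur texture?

Trihybrid cross: LlBbRr × LlBbRr
Each trait segregates independently with a 3:1 phenotypic ratio, so each gene contributes 3/4 (dominant) or 1/4 (recessive).
Target: long (fur length), black (coat color), rough (fur texture)
Probability = product of independent per-trait probabilities
= 1/4 × 3/4 × 3/4 = 9/64
Expected count = 9/64 × 1152 = 162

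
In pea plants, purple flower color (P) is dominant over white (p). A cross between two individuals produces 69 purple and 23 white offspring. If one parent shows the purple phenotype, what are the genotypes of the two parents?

Observed offspring: 69 purple, 23 white
The observed ratio simplifies to 3:1. White (pp) offspring appear, so each parent must contribute one p allele. The parent stated to show purple carries P, so it is Pp. The other parent is then either Pp or pp: Pp × pp would give a 1:1 split, whereas Pp × Pp gives 3:1 — matching the data. So both parents are heterozygous (Pp × Pp).
Parent genotypes: Pp × Pp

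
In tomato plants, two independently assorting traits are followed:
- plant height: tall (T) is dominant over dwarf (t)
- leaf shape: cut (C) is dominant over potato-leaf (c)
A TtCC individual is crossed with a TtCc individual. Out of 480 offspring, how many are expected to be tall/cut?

Dihybrid cross TtCC × TtCc — consider each gene separately:
plant height: Tt × Tt → 1 TT, 2 Tt, 1 tt → 3 T_ : 1 tt (out of 4)
leaf shape: CC × Cc → 2 CC, 2 Cc → 4 C_ (out of 4)
Combine (counts out of 4 × 4 = 16): tall/cut (T_C_) = 3×4 = 12; dwarf/cut (ttC_) = 1×4 = 4
Phenotype counts (out of 16): 12 tall/cut, 4 dwarf/cut
tall/cut: 12 out of 16 → fraction 3/4
Expected count = 3/4 × 480 = 360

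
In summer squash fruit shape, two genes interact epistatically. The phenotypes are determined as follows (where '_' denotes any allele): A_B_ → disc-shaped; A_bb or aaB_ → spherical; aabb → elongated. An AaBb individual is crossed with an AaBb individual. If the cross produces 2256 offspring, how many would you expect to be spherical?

Cross: AaBb × AaBb — consider each gene separately:
A gene: Aa × Aa → 1 AA, 2 Aa, 1 aa → 3 A_ : 1 aa (out of 4)
B gene: Bb × Bb → 1 BB, 2 Bb, 1 bb → 3 B_ : 1 bb (out of 4)
Genotype classes (out of 4 × 4 = 16): A_B_ = 3×3 = 9; A_bb = 3×1 = 3; aaB_ = 1×3 = 3; aabb = 1×1 = 1
Apply the phenotype rules: A_B_ (9) → disc-shaped; A_bb (3) + aaB_ (3) → spherical; aabb (1) → elongated
Phenotype counts (out of 16): 9 disc-shaped, 6 spherical, 1 elongated
spherical: 6 out of 16 → fraction 3/8
Expected count = 3/8 × 2256 = 846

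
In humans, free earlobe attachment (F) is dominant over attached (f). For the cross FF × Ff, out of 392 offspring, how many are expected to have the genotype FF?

Punnett square for FF × Ff:
Offspring genotypes: 2 FF, 2 Ff
Total offspring: 4
Count with target: 2
Probability: 2/4 = 1/2
Expected count = 1/2 × 392 = 196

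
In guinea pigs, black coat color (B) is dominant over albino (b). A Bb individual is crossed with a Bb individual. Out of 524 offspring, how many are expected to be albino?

Punnett square for Bb × Bb:
Offspring genotypes: 1 BB, 2 Bb, 1 bb
black: 3, albino: 1
albino: 1 out of 4 → fraction 1/4
Expected count = 1/4 × 524 = 131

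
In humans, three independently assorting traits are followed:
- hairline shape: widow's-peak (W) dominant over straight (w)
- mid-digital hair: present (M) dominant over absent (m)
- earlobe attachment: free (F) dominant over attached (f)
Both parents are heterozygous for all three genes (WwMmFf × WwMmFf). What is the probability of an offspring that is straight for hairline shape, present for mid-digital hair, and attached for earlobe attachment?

Trihybrid cross: WwMmFf × WwMmFf
Each trait segregates independently with a 3:1 phenotypic ratio, so each gene contributes 3/4 (dominant) or 1/4 (recessive).
Target: straight (hairline shape), present (mid-digital hair), attached (earlobe attachment)
Probability = product of independent per-trait probabilities
= 1/4 × 3/4 × 1/4 = 3/64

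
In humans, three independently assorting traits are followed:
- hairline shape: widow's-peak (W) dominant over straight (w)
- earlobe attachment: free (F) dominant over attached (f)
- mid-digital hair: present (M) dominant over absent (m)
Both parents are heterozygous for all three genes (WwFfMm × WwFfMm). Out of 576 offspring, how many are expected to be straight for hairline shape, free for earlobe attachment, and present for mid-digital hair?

Trihybrid cross: WwFfMm × WwFfMm
Each trait segregates independently with a 3:1 phenotypic ratio, so each gene contributes 3/4 (dominant) or 1/4 (recessive).
Target: straight (hairline shape), free (earlobe attachment), present (mid-digital hair)
Probability = product of independent per-trait probabilities
= 1/4 × 3/4 × 3/4 = 9/64
Expected count = 9/64 × 576 = 81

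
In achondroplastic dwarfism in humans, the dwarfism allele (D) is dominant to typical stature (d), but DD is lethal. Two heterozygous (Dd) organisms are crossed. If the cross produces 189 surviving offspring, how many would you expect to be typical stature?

Cross: Dd × Dd
Punnett square offspring (before lethality): 1 DD, 2 Dd, 1 dd
The DD genotype is lethal (embryos die); surviving offspring: 2 Dd, 1 dd
typical stature: 1 out of 3 → fraction 1/3
Expected count = 1/3 × 189 = 63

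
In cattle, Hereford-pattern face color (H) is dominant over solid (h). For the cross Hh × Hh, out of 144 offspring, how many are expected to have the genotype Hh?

Punnett square for Hh × Hh:
Offspring genotypes: 1 HH, 2 Hh, 1 hh
Total offspring: 4
Count with target: 2
Probability: 2/4 = 1/2
Expected count = 1/2 × 144 = 72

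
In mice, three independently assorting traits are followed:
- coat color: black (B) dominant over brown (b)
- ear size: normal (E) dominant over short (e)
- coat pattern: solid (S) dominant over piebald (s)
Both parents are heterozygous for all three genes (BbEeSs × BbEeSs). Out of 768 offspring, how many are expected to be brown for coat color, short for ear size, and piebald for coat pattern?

Trihybrid cross: BbEeSs × BbEeSs
Each trait segregates independently with a 3:1 phenotypic ratio, so each gene contributes 3/4 (dominant) or 1/4 (recessive).
Target: brown (coat color), short (ear size), piebald (coat pattern)
Probability = product of independent per-trait probabilities
= 1/4 × 1/4 × 1/4 = 1/64
Expected count = 1/64 × 768 = 12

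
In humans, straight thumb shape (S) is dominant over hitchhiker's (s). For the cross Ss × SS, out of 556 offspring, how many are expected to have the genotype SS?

Punnett square for Ss × SS:
Offspring genotypes: 2 SS, 2 Ss
Total offspring: 4
Count with target: 2
Probability: 2/4 = 1/2
Expected count = 1/2 × 556 = 278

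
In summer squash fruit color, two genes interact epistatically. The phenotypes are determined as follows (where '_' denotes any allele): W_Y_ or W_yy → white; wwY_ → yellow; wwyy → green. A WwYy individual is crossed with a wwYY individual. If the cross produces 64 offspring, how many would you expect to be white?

Cross: WwYy × wwYY — consider each gene separately:
W gene: Ww × ww → 2 Ww, 2 ww → 2 W_ : 2 ww (out of 4)
Y gene: Yy × YY → 2 YY, 2 Yy → 4 Y_ (out of 4)
Genotype classes (out of 4 × 4 = 16): W_Y_ = 2×4 = 8; wwY_ = 2×4 = 8
Apply the phenotype rules: W_Y_ (8) → white; wwY_ (8) → yellow
Phenotype counts (out of 16): 8 white, 8 yellow
white: 8 out of 16 → fraction 1/2
Expected count = 1/2 × 64 = 32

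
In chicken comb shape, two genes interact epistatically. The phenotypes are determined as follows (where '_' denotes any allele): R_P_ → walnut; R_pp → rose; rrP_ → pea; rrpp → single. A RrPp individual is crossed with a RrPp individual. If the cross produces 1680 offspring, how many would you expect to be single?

Cross: RrPp × RrPp — consider each gene separately:
R gene: Rr × Rr → 1 RR, 2 Rr, 1 rr → 3 R_ : 1 rr (out of 4)
P gene: Pp × Pp → 1 PP, 2 Pp, 1 pp → 3 P_ : 1 pp (out of 4)
Genotype classes (out of 4 × 4 = 16): R_P_ = 3×3 = 9; R_pp = 3×1 = 3; rrP_ = 1×3 = 3; rrpp = 1×1 = 1
Apply the phenotype rules: R_P_ (9) → walnut; R_pp (3) → rose; rrP_ (3) → pea; rrpp (1) → single
Phenotype counts (out of 16): 9 walnut, 3 rose, 3 pea, 1 single
single: 1 out of 16 → fraction 1/16
Expected count = 1/16 × 1680 = 105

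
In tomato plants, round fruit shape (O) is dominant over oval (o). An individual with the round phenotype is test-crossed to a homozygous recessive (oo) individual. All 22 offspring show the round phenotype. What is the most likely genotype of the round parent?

Test cross: ? × oo
All offspring are round.
If the unknown parent were heterozygous (Oo), about half of 22 offspring would be oval; none are. The unknown parent is most likely homozygous dominant (OO).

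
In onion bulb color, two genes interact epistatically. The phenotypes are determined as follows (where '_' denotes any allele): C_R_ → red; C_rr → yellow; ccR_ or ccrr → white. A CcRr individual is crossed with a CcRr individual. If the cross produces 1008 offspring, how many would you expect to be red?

Cross: CcRr × CcRr — consider each gene separately:
C gene: Cc × Cc → 1 CC, 2 Cc, 1 cc → 3 C_ : 1 cc (out of 4)
R gene: Rr × Rr → 1 RR, 2 Rr, 1 rr → 3 R_ : 1 rr (out of 4)
Genotype classes (out of 4 × 4 = 16): C_R_ = 3×3 = 9; C_rr = 3×1 = 3; ccR_ = 1×3 = 3; ccrr = 1×1 = 1
Apply the phenotype rules: C_R_ (9) → red; C_rr (3) → yellow; ccR_ (3) + ccrr (1) → white
Phenotype counts (out of 16): 9 red, 3 yellow, 4 white
red: 9 out of 16 → fraction 9/16
Expected count = 9/16 × 1008 = 567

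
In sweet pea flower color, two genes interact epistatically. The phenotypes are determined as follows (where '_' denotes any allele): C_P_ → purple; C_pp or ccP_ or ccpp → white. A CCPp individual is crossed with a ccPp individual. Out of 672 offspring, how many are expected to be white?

Cross: CCPp × ccPp — consider each gene separately:
C gene: CC × cc → 4 Cc → 4 C_ (out of 4)
P gene: Pp × Pp → 1 PP, 2 Pp, 1 pp → 3 P_ : 1 pp (out of 4)
Genotype classes (out of 4 × 4 = 16): C_P_ = 4×3 = 12; C_pp = 4×1 = 4
Apply the phenotype rules: C_P_ (12) → purple; C_pp (4) → white
Phenotype counts (out of 16): 12 purple, 4 white
white: 4 out of 16 → fraction 1/4
Expected count = 1/4 × 672 = 168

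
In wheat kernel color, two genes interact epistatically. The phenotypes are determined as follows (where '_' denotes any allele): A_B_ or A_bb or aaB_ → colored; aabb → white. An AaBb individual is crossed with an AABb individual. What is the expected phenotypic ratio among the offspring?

Cross: AaBb × AABb — consider each gene separately:
A gene: Aa × AA → 2 AA, 2 Aa → 4 A_ (out of 4)
B gene: Bb × Bb → 1 BB, 2 Bb, 1 bb → 3 B_ : 1 bb (out of 4)
Genotype classes (out of 4 × 4 = 16): A_B_ = 4×3 = 12; A_bb = 4×1 = 4
Apply the phenotype rules: A_B_ (12) + A_bb (4) → colored
Phenotype counts (out of 16): 16 colored
Ratio: all colored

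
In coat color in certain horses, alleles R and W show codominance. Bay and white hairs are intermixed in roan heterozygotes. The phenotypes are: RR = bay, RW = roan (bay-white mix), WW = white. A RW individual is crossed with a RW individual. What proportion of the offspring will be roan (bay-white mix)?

Punnett square for RW × RW:
Offspring genotypes: 1 RR, 2 RW, 1 WW
Phenotype counts: 1 bay, 2 roan (bay-white mix), 1 white
roan (bay-white mix): 2 out of 4
Probability: 2/4 = 1/2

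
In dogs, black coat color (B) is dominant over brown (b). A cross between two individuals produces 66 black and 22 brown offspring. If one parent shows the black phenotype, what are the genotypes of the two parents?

Observed offspring: 66 black, 22 brown
The observed ratio simplifies to 3:1. Brown (bb) offspring appear, so each parent must contribute one b allele. The parent stated to show black carries B, so it is Bb. The other parent is then either Bb or bb: Bb × bb would give a 1:1 split, whereas Bb × Bb gives 3:1 — matching the data. So both parents are heterozygous (Bb × Bb).
Parent genotypes: Bb × Bb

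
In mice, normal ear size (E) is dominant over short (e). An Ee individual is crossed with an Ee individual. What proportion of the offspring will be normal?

Punnett square for Ee × Ee:
Offspring genotypes: 1 EE, 2 Ee, 1 ee
normal: 3, short: 1
normal: 3 out of 4
Probability: 3/4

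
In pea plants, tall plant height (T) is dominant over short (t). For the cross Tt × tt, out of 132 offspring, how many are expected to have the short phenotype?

Punnett square for Tt × tt:
Offspring genotypes: 2 Tt, 2 tt
Total offspring: 4
Count with target: 2
Probability: 2/4 = 1/2
Expected count = 1/2 × 132 = 66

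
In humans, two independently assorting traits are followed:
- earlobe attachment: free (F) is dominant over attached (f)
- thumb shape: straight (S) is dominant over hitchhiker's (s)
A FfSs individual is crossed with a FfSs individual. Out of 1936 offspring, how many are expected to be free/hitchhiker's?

Dihybrid cross FfSs × FfSs — consider each gene separately:
earlobe attachment: Ff × Ff → 1 FF, 2 Ff, 1 ff → 3 F_ : 1 ff (out of 4)
thumb shape: Ss × Ss → 1 SS, 2 Ss, 1 ss → 3 S_ : 1 ss (out of 4)
Combine (counts out of 4 × 4 = 16): free/straight (F_S_) = 3×3 = 9; free/hitchhiker's (F_ss) = 3×1 = 3; attached/straight (ffS_) = 1×3 = 3; attached/hitchhiker's (ffss) = 1×1 = 1
Phenotype counts (out of 16): 9 free/straight, 3 free/hitchhiker's, 3 attached/straight, 1 attached/hitchhiker's
free/hitchhiker's: 3 out of 16 → fraction 3/16
Expected count = 3/16 × 1936 = 363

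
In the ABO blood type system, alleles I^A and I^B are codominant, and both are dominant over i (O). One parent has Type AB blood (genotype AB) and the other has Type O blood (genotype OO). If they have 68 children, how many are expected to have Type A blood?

Cross: AB × OO
Possible offspring genotypes: 2 AO, 2 BO
Blood type counts: 2 Type A, 2 Type B
Probability of Type A: 2/4 = 1/2
Expected count = 1/2 × 68 = 34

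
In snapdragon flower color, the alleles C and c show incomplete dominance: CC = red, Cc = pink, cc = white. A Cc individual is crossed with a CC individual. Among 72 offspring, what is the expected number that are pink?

Punnett square for Cc × CC:
Offspring genotypes: 2 CC, 2 Cc
Phenotype counts: 2 red, 2 pink
pink: 2 out of 4 → fraction 1/2
Expected count = 1/2 × 72 = 36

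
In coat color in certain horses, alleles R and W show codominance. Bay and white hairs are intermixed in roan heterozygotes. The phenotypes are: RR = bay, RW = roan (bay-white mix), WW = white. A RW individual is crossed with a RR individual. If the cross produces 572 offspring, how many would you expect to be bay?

Punnett square for RW × RR:
Offspring genotypes: 2 RR, 2 RW
Phenotype counts: 2 bay, 2 roan (bay-white mix)
bay: 2 out of 4 → fraction 1/2
Expected count = 1/2 × 572 = 286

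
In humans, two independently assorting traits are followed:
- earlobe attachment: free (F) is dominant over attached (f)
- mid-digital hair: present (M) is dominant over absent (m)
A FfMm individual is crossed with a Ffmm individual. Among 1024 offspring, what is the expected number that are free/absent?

Dihybrid cross FfMm × Ffmm — consider each gene separately:
earlobe attachment: Ff × Ff → 1 FF, 2 Ff, 1 ff → 3 F_ : 1 ff (out of 4)
mid-digital hair: Mm × mm → 2 Mm, 2 mm → 2 M_ : 2 mm (out of 4)
Combine (counts out of 4 × 4 = 16): free/present (F_M_) = 3×2 = 6; free/absent (F_mm) = 3×2 = 6; attached/present (ffM_) = 1×2 = 2; attached/absent (ffmm) = 1×2 = 2
Phenotype counts (out of 16): 6 free/present, 6 free/absent, 2 attached/present, 2 attached/absent
free/absent: 6 out of 16 → fraction 3/8
Expected count = 3/8 × 1024 = 384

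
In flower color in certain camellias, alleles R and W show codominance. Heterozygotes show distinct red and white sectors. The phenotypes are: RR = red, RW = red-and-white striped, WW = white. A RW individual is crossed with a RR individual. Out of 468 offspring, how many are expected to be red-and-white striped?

Punnett square for RW × RR:
Offspring genotypes: 2 RR, 2 RW
Phenotype counts: 2 red, 2 red-and-white striped
red-and-white striped: 2 out of 4 → fraction 1/2
Expected count = 1/2 × 468 = 234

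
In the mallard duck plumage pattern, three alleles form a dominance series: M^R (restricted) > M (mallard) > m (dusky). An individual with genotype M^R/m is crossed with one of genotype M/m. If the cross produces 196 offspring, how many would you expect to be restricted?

Cross: M^R/m × M/m
Allele dominance: M^R > M > m
Offspring genotypes: 1 M^R/M, 1 M^R/m, 1 M/m, 1 m/m
Phenotype counts: 2 restricted, 1 mallard, 1 dusky
restricted: 2 out of 4 → fraction 1/2
Expected count = 1/2 × 196 = 98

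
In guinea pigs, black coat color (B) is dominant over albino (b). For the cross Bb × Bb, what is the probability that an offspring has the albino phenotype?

Punnett square for Bb × Bb:
Offspring genotypes: 1 BB, 2 Bb, 1 bb
Total offspring: 4
Count with target: 1
Probability: 1/4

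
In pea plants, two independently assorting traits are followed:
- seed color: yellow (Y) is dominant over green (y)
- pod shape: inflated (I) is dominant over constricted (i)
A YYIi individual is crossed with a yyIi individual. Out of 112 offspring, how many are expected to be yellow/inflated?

Dihybrid cross YYIi × yyIi — consider each gene separately:
seed color: YY × yy → 4 Yy → 4 Y_ (out of 4)
pod shape: Ii × Ii → 1 II, 2 Ii, 1 ii → 3 I_ : 1 ii (out of 4)
Combine (counts out of 4 × 4 = 16): yellow/inflated (Y_I_) = 4×3 = 12; yellow/constricted (Y_ii) = 4×1 = 4
Phenotype counts (out of 16): 12 yellow/inflated, 4 yellow/constricted
yellow/inflated: 12 out of 16 → fraction 3/4
Expected count = 3/4 × 112 = 84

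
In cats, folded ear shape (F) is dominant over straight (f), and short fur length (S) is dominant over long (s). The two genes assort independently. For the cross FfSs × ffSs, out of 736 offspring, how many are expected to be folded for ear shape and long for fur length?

Dihybrid cross FfSs × ffSs — consider each gene separately:
ear shape: Ff × ff → 2 Ff, 2 ff → 2 F_ : 2 ff (out of 4)
fur length: Ss × Ss → 1 SS, 2 Ss, 1 ss → 3 S_ : 1 ss (out of 4)
Looking for: folded (F_) and long (ss)
P(folded) = 2/4, P(long) = 1/4
P(both) = 2/4 × 1/4 = 2/16 = 1/8
Expected count = 1/8 × 736 = 92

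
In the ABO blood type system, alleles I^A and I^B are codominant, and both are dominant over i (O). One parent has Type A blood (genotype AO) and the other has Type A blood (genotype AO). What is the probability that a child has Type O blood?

Cross: AO × AO
Possible offspring genotypes: 1 AA, 2 AO, 1 OO
Blood type counts: 3 Type A, 1 Type O
Probability of Type O: 1/4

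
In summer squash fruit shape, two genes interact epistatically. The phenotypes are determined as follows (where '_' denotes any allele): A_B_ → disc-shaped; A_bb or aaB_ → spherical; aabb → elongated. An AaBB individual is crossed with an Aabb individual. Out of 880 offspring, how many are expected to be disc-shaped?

Cross: AaBB × Aabb — consider each gene separately:
A gene: Aa × Aa → 1 AA, 2 Aa, 1 aa → 3 A_ : 1 aa (out of 4)
B gene: BB × bb → 4 Bb → 4 B_ (out of 4)
Genotype classes (out of 4 × 4 = 16): A_B_ = 3×4 = 12; aaB_ = 1×4 = 4
Apply the phenotype rules: A_B_ (12) → disc-shaped; aaB_ (4) → spherical
Phenotype counts (out of 16): 12 disc-shaped, 4 spherical
disc-shaped: 12 out of 16 → fraction 3/4
Expected count = 3/4 × 880 = 660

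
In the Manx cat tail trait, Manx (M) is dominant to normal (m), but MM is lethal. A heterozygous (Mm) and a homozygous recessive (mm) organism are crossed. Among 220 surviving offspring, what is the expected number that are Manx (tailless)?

Cross: Mm × mm
Punnett square offspring (before lethality): 2 Mm, 2 mm
No MM offspring are produced in this cross.
Manx (tailless): 2 out of 4 → fraction 1/2
Expected count = 1/2 × 220 = 110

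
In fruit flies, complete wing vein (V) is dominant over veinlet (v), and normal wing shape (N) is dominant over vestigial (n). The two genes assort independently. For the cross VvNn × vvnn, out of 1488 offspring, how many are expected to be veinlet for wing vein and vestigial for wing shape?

Dihybrid cross VvNn × vvnn — consider each gene separately:
wing vein: Vv × vv → 2 Vv, 2 vv → 2 V_ : 2 vv (out of 4)
wing shape: Nn × nn → 2 Nn, 2 nn → 2 N_ : 2 nn (out of 4)
Looking for: veinlet (vv) and vestigial (nn)
P(veinlet) = 2/4, P(vestigial) = 2/4
P(both) = 2/4 × 2/4 = 4/16 = 1/4
Expected count = 1/4 × 1488 = 372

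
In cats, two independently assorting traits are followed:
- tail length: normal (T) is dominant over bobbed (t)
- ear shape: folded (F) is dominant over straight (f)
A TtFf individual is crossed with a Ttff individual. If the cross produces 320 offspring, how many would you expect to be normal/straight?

Dihybrid cross TtFf × Ttff — consider each gene separately:
tail length: Tt × Tt → 1 TT, 2 Tt, 1 tt → 3 T_ : 1 tt (out of 4)
ear shape: Ff × ff → 2 Ff, 2 ff → 2 F_ : 2 ff (out of 4)
Combine (counts out of 4 × 4 = 16): normal/folded (T_F_) = 3×2 = 6; normal/straight (T_ff) = 3×2 = 6; bobbed/folded (ttF_) = 1×2 = 2; bobbed/straight (ttff) = 1×2 = 2
Phenotype counts (out of 16): 6 normal/folded, 6 normal/straight, 2 bobbed/folded, 2 bobbed/straight
normal/straight: 6 out of 16 → fraction 3/8
Expected count = 3/8 × 320 = 120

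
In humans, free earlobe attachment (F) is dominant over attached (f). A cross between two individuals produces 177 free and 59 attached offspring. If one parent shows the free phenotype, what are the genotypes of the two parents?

Observed offspring: 177 free, 59 attached
The observed ratio simplifies to 3:1. Attached (ff) offspring appear, so each parent must contribute one f allele. The parent stated to show free carries F, so it is Ff. The other parent is then either Ff or ff: Ff × ff would give a 1:1 split, whereas Ff × Ff gives 3:1 — matching the data. So both parents are heterozygous (Ff × Ff).
Parent genotypes: Ff × Ff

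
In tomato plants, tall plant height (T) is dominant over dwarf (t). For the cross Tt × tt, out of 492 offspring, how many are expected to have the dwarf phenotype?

Punnett square for Tt × tt:
Offspring genotypes: 2 Tt, 2 tt
Total offspring: 4
Count with target: 2
Probability: 2/4 = 1/2
Expected count = 1/2 × 492 = 246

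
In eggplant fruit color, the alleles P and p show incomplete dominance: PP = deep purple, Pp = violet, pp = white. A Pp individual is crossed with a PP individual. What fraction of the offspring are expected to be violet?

Punnett square for Pp × PP:
Offspring genotypes: 2 PP, 2 Pp
Phenotype counts: 2 deep purple, 2 violet
violet: 2 out of 4
Probability: 2/4 = 1/2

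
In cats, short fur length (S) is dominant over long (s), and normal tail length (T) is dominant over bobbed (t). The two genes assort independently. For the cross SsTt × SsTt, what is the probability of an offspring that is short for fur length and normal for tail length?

Dihybrid cross SsTt × SsTt — consider each gene separately:
fur length: Ss × Ss → 1 SS, 2 Ss, 1 ss → 3 S_ : 1 ss (out of 4)
tail length: Tt × Tt → 1 TT, 2 Tt, 1 tt → 3 T_ : 1 tt (out of 4)
Looking for: short (S_) and normal (T_)
P(short) = 3/4, P(normal) = 3/4
P(both) = 3/4 × 3/4 = 9/16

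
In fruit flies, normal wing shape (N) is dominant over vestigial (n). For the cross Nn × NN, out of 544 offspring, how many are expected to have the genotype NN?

Punnett square for Nn × NN:
Offspring genotypes: 2 NN, 2 Nn
Total offspring: 4
Count with target: 2
Probability: 2/4 = 1/2
Expected count = 1/2 × 544 = 272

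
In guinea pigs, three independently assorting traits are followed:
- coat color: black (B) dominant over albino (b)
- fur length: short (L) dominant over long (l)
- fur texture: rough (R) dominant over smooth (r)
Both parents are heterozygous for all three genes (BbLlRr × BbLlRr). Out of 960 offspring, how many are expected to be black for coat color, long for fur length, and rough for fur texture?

Trihybrid cross: BbLlRr × BbLlRr
Each trait segregates independently with a 3:1 phenotypic ratio, so each gene contributes 3/4 (dominant) or 1/4 (recessive).
Target: black (coat color), long (fur length), rough (fur texture)
Probability = product of independent per-trait probabilities
= 3/4 × 1/4 × 3/4 = 9/64
Expected count = 9/64 × 960 = 135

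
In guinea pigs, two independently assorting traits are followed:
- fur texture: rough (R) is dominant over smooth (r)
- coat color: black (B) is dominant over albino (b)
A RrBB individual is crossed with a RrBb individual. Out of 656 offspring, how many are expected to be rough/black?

Dihybrid cross RrBB × RrBb — consider each gene separately:
fur texture: Rr × Rr → 1 RR, 2 Rr, 1 rr → 3 R_ : 1 rr (out of 4)
coat color: BB × Bb → 2 BB, 2 Bb → 4 B_ (out of 4)
Combine (counts out of 4 × 4 = 16): rough/black (R_B_) = 3×4 = 12; smooth/black (rrB_) = 1×4 = 4
Phenotype counts (out of 16): 12 rough/black, 4 smooth/black
rough/black: 12 out of 16 → fraction 3/4
Expected count = 3/4 × 656 = 492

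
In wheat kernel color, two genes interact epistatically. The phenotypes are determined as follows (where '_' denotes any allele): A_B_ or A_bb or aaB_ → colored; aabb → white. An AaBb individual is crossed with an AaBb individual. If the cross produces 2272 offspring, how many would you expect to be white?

Cross: AaBb × AaBb — consider each gene separately:
A gene: Aa × Aa → 1 AA, 2 Aa, 1 aa → 3 A_ : 1 aa (out of 4)
B gene: Bb × Bb → 1 BB, 2 Bb, 1 bb → 3 B_ : 1 bb (out of 4)
Genotype classes (out of 4 × 4 = 16): A_B_ = 3×3 = 9; A_bb = 3×1 = 3; aaB_ = 1×3 = 3; aabb = 1×1 = 1
Apply the phenotype rules: A_B_ (9) + A_bb (3) + aaB_ (3) → colored; aabb (1) → white
Phenotype counts (out of 16): 15 colored, 1 white
white: 1 out of 16 → fraction 1/16
Expected count = 1/16 × 2272 = 142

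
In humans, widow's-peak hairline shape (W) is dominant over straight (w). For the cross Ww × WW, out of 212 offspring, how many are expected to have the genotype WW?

Punnett square for Ww × WW:
Offspring genotypes: 2 WW, 2 Ww
Total offspring: 4
Count with target: 2
Probability: 2/4 = 1/2
Expected count = 1/2 × 212 = 106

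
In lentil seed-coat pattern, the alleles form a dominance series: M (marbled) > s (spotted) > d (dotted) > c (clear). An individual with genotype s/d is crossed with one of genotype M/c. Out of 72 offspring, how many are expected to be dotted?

Cross: s/d × M/c
Allele dominance: M > s > d > c
Offspring genotypes: 1 M/s, 1 s/c, 1 M/d, 1 d/c
Phenotype counts: 2 marbled, 1 spotted, 1 dotted
dotted: 1 out of 4 → fraction 1/4
Expected count = 1/4 × 72 = 18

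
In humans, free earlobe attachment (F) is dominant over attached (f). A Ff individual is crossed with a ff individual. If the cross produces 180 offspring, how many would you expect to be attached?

Punnett square for Ff × ff:
Offspring genotypes: 2 Ff, 2 ff
free: 2, attached: 2
attached: 2 out of 4 → fraction 1/2
Expected count = 1/2 × 180 = 90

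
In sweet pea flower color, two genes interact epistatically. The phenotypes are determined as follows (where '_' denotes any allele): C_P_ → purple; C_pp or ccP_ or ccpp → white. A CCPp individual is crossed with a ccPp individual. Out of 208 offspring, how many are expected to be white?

Cross: CCPp × ccPp — consider each gene separately:
C gene: CC × cc → 4 Cc → 4 C_ (out of 4)
P gene: Pp × Pp → 1 PP, 2 Pp, 1 pp → 3 P_ : 1 pp (out of 4)
Genotype classes (out of 4 × 4 = 16): C_P_ = 4×3 = 12; C_pp = 4×1 = 4
Apply the phenotype rules: C_P_ (12) → purple; C_pp (4) → white
Phenotype counts (out of 16): 12 purple, 4 white
white: 4 out of 16 → fraction 1/4
Expected count = 1/4 × 208 = 52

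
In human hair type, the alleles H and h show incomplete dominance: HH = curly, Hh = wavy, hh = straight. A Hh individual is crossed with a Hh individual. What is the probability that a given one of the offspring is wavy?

Punnett square for Hh × Hh:
Offspring genotypes: 1 HH, 2 Hh, 1 hh
Phenotype counts: 1 curly, 2 wavy, 1 straight
wavy: 2 out of 4
Probability: 2/4 = 1/2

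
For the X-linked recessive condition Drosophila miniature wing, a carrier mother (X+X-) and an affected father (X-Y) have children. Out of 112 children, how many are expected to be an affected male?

Cross: X+X- × X-Y
Offspring: 1 X+X-, 1 X+Y, 1 X-X-, 1 X-Y
Probability of an affected male: 1/4
Expected count = 1/4 × 112 = 28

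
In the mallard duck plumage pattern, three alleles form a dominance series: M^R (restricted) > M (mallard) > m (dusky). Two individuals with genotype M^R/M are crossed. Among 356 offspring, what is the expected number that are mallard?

Cross: M^R/M × M^R/M
Allele dominance: M^R > M > m
Offspring genotypes: 1 M^R/M^R, 2 M^R/M, 1 M/M
Phenotype counts: 3 restricted, 1 mallard
mallard: 1 out of 4 → fraction 1/4
Expected count = 1/4 × 356 = 89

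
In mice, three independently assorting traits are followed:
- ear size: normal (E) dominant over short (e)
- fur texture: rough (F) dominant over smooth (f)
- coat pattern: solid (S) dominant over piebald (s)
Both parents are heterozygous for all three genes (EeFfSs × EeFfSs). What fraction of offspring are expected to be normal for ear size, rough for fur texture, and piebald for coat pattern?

Trihybrid cross: EeFfSs × EeFfSs
Each trait segregates independently with a 3:1 phenotypic ratio, so each gene contributes 3/4 (dominant) or 1/4 (recessive).
Target: normal (ear size), rough (fur texture), piebald (coat pattern)
Probability = product of independent per-trait probabilities
= 3/4 × 3/4 × 1/4 = 9/64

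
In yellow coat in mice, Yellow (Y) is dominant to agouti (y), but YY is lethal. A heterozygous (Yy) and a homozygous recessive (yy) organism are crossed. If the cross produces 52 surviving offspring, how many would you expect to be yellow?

Cross: Yy × yy
Punnett square offspring (before lethality): 2 Yy, 2 yy
No YY offspring are produced in this cross.
yellow: 2 out of 4 → fraction 1/2
Expected count = 1/2 × 52 = 26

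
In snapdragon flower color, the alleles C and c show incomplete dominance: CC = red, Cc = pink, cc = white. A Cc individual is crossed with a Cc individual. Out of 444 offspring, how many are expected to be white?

Punnett square for Cc × Cc:
Offspring genotypes: 1 CC, 2 Cc, 1 cc
Phenotype counts: 1 red, 2 pink, 1 white
white: 1 out of 4 → fraction 1/4
Expected count = 1/4 × 444 = 111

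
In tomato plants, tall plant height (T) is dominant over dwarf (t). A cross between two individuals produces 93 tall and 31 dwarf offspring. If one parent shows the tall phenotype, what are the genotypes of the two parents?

Observed offspring: 93 tall, 31 dwarf
The observed ratio simplifies to 3:1. Dwarf (tt) offspring appear, so each parent must contribute one t allele. The parent stated to show tall carries T, so it is Tt. The other parent is then either Tt or tt: Tt × tt would give a 1:1 split, whereas Tt × Tt gives 3:1 — matching the data. So both parents are heterozygous (Tt × Tt).
Parent genotypes: Tt × Tt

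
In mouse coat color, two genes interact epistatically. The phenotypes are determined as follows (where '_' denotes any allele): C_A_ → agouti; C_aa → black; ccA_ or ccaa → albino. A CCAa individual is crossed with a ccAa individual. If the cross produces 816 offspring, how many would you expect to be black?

Cross: CCAa × ccAa — consider each gene separately:
C gene: CC × cc → 4 Cc → 4 C_ (out of 4)
A gene: Aa × Aa → 1 AA, 2 Aa, 1 aa → 3 A_ : 1 aa (out of 4)
Genotype classes (out of 4 × 4 = 16): C_A_ = 4×3 = 12; C_aa = 4×1 = 4
Apply the phenotype rules: C_A_ (12) → agouti; C_aa (4) → black
Phenotype counts (out of 16): 12 agouti, 4 black
black: 4 out of 16 → fraction 1/4
Expected count = 1/4 × 816 = 204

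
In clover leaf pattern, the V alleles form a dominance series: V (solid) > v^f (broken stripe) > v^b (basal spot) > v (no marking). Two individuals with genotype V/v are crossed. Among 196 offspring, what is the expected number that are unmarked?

Cross: V/v × V/v
Allele dominance: V > v^f > v^b > v
Offspring genotypes: 1 V/V, 2 V/v, 1 v/v
Phenotype counts: 3 solid, 1 unmarked
unmarked: 1 out of 4 → fraction 1/4
Expected count = 1/4 × 196 = 49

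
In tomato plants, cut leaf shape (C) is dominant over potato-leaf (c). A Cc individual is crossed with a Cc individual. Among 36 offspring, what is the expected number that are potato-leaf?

Punnett square for Cc × Cc:
Offspring genotypes: 1 CC, 2 Cc, 1 cc
cut: 3, potato-leaf: 1
potato-leaf: 1 out of 4 → fraction 1/4
Expected count = 1/4 × 36 = 9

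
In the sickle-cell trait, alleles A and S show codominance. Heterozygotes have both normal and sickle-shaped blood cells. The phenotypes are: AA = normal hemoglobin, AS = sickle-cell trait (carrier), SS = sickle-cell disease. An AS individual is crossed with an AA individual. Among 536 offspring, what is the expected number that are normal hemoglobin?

Punnett square for AS × AA:
Offspring genotypes: 2 AA, 2 AS
Phenotype counts: 2 normal hemoglobin, 2 sickle-cell trait (carrier)
normal hemoglobin: 2 out of 4 → fraction 1/2
Expected count = 1/2 × 536 = 268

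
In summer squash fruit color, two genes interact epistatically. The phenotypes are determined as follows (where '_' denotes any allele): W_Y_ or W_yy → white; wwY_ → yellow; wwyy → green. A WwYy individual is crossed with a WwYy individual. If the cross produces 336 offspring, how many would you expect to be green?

Cross: WwYy × WwYy — consider each gene separately:
W gene: Ww × Ww → 1 WW, 2 Ww, 1 ww → 3 W_ : 1 ww (out of 4)
Y gene: Yy × Yy → 1 YY, 2 Yy, 1 yy → 3 Y_ : 1 yy (out of 4)
Genotype classes (out of 4 × 4 = 16): W_Y_ = 3×3 = 9; W_yy = 3×1 = 3; wwY_ = 1×3 = 3; wwyy = 1×1 = 1
Apply the phenotype rules: W_Y_ (9) + W_yy (3) → white; wwY_ (3) → yellow; wwyy (1) → green
Phenotype counts (out of 16): 12 white, 3 yellow, 1 green
green: 1 out of 16 → fraction 1/16
Expected count = 1/16 × 336 = 21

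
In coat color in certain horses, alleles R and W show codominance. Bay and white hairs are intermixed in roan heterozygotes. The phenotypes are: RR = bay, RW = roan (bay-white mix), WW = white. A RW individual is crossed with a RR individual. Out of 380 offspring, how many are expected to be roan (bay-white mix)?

Punnett square for RW × RR:
Offspring genotypes: 2 RR, 2 RW
Phenotype counts: 2 bay, 2 roan (bay-white mix)
roan (bay-white mix): 2 out of 4 → fraction 1/2
Expected count = 1/2 × 380 = 190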